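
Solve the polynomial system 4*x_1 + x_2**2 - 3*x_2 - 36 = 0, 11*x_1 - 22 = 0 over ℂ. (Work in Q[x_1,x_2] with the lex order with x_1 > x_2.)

{(2, -4), (2, 7)}

Compute a lex Gröbner basis by Buchberger's algorithm.
f_1 = 4*x_1 + x_2**2 - 3*x_2 - 36, LT = x_1.
f_2 = 11*x_1 - 22, LT = x_1.

S(f_1,f_2): lcm = x_1. S = 1/4*x_2**2 - 3/4*x_2 - 7.
  leading term x_2**2: no divisor's leading term divides it; move 1/4*x_2**2 to the remainder.
  leading term x_2: no divisor's leading term divides it; move -3/4*x_2 to the remainder.
  leading term 1: no divisor's leading term divides it; move -7 to the remainder.
  remainder 1/4*x_2**2 - 3/4*x_2 - 7 ≠ 0; add h_3 = 1/4*x_2**2 - 3/4*x_2 - 7 to the basis.

The other S-polynomials (S(f_1,h_3), S(f_2,h_3)) all reduce to 0 modulo the current basis, so we have a Gröbner basis.
Inter-reduce: drop elements whose leading term is divisible by another's, tail-reduce, and make monic.
Reduced Gröbner basis: {x_1 - 2, x_2**2 - 3*x_2 - 28}.

The lex basis is triangular: the last element involves only x_2. Solving x_2**2 - 3*x_2 - 28 = 0 gives x_2 ∈ {-4, 7}; substituting each value into the earlier elements determines the remaining variables.
  x_2 = -4: the earlier basis element becomes x_1 - 2 = 0, giving x_1 = 2 — point (2, -4).
  x_2 = 7: the earlier basis element becomes x_1 - 2 = 0, giving x_1 = 2 — point (2, 7).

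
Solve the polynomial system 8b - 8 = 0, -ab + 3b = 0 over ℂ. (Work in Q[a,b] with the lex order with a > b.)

Compute a lex Gröbner basis by Buchberger's algorithm.
f_1 = 8b - 8, LT = b.
f_2 = -ab + 3b, LT = ab.

S(f_1,f_2): lcm = ab. S = -a + 3b.
  leading term a: no divisor's leading term divides it; move -a to the remainder.
  leading term b: subtract (3/8)·f_1 from 3b → 3
  leading term 1: no divisor's leading term divides it; move 3 to the remainder.
  remainder -a + 3 ≠ 0; add h_3 = -a + 3 to the basis.

The other S-polynomials (S(f_1,h_3), S(f_2,h_3)) all reduce to 0 modulo the current basis, so we have a Gröbner basis.
Inter-reduce: drop elements whose leading term is divisible by another's, tail-reduce, and make monic.
Reduced Gröbner basis: {a - 3, b - 1}.

The lex basis is triangular: the last element involves only b. Solving b - 1 = 0 gives b ∈ {1}; substituting each value into the earlier elements determines the remaining variables.
  b = 1: the earlier basis element becomes a - 3 = 0, giving a = 3 — point (3, 1).
Each listed point satisfies every original equation (direct substitution).

{(3, 1)}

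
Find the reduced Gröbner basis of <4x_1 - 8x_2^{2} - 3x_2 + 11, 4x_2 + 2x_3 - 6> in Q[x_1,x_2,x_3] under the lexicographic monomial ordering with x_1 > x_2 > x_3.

This is the nonlinear analogue of row-reducing a linear system.

f_1 = 4x_1 - 8x_2^{2} - 3x_2 + 11, LT = x_1.
f_2 = 4x_2 + 2x_3 - 6, LT = x_2.

The S-polynomials (S(f_1,f_2)) all reduce to 0 modulo the current basis, so we have a Gröbner basis.

G = {x_1 - \tfrac{1}{2}x_3^{2} + \tfrac{27}{8}x_3 - \tfrac{23}{8}, x_2 + \tfrac{1}{2}x_3 - \tfrac{3}{2}}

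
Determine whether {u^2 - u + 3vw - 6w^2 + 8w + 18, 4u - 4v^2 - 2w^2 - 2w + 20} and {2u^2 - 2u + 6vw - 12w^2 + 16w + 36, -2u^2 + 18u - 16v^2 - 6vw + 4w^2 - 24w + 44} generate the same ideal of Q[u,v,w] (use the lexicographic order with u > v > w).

For a fixed monomial order, each ideal has a unique reduced Gröbner basis; comparing bases decides equality.
Buchberger on the first generating set:
f_1 = u^2 - u + 3vw - 6w^2 + 8w + 18, LT = u^2.
f_2 = 4u - 4v^2 - 2w^2 - 2w + 20, LT = u.

S(f_1,f_2): lcm = u^2. S = uv^2 + 1/2uw^2 + 1/2uw - 6u + 3vw - 6w^2 + 8w + 18.
  leading term uv^2: subtract (1/4v^2)·f_2 from uv^2 + 1/2uw^2 + 1/2uw - 6u + 3vw - 6w^2 + 8w + 18 → 1/2uw^2 + 1/2uw - 6u + v^4 + 1/2v^2w^2 + 1/2v^2w - 5v^2 + 3vw - 6w^2 + 8w + 18
  leading term uw^2: subtract (1/8w^2)·f_2 from 1/2uw^2 + 1/2uw - 6u + v^4 + 1/2v^2w^2 + 1/2v^2w - 5v^2 + 3vw - 6w^2 + 8w + 18 → 1/2uw - 6u + v^4 + v^2w^2 + 1/2v^2w - 5v^2 + 3vw + 1/4w^4 + 1/4w^3 - 17/2w^2 + 8w + 18
  leading term uw: subtract (1/8w)·f_2 from 1/2uw - 6u + v^4 + v^2w^2 + 1/2v^2w - 5v^2 + 3vw + 1/4w^4 + 1/4w^3 - 17/2w^2 + 8w + 18 → -6u + v^4 + v^2w^2 + v^2w - 5v^2 + 3vw + 1/4w^4 + 1/2w^3 - 33/4w^2 + 11/2w + 18
  leading term u: subtract (-3/2)·f_2 from -6u + v^4 + v^2w^2 + v^2w - 5v^2 + 3vw + 1/4w^4 + 1/2w^3 - 33/4w^2 + 11/2w + 18 → v^4 + v^2w^2 + v^2w - 11v^2 + 3vw + 1/4w^4 + 1/2w^3 - 45/4w^2 + 5/2w + 48
  leading term v^4: no divisor's leading term divides it; move v^4 to the remainder.
  leading term v^2w^2: no divisor's leading term divides it; move v^2w^2 to the remainder.
  leading term v^2w: no divisor's leading term divides it; move v^2w to the remainder.
  leading term v^2: no divisor's leading term divides it; move -11v^2 to the remainder.
  leading term vw: no divisor's leading term divides it; move 3vw to the remainder.
  leading term w^4: no divisor's leading term divides it; move 1/4w^4 to the remainder.
  leading term w^3: no divisor's leading term divides it; move 1/2w^3 to the remainder.
  leading term w^2: no divisor's leading term divides it; move -45/4w^2 to the remainder.
  leading term w: no divisor's leading term divides it; move 5/2w to the remainder.
  leading term 1: no divisor's leading term divides it; move 48 to the remainder.
  remainder v^4 + v^2w^2 + v^2w - 11v^2 + 3vw + 1/4w^4 + 1/2w^3 - 45/4w^2 + 5/2w + 48 ≠ 0; add g_3 = v^4 + v^2w^2 + v^2w - 11v^2 + 3vw + 1/4w^4 + 1/2w^3 - 45/4w^2 + 5/2w + 48 to the basis.

The other S-polynomials (S(f_1,g_3), S(f_2,g_3)) all reduce to 0 modulo the current basis, so we have a Gröbner basis.
Inter-reduce: drop elements whose leading term is divisible by another's, tail-reduce, and make monic.
Reduced Gröbner basis: {u - v^2 - 1/2w^2 - 1/2w + 5, v^4 + v^2w^2 + v^2w - 11v^2 + 3vw + 1/4w^4 + 1/2w^3 - 45/4w^2 + 5/2w + 48}.

Buchberger on the second generating set:
h_1 = 2u^2 - 2u + 6vw - 12w^2 + 16w + 36, LT = u^2.
h_2 = -2u^2 + 18u - 16v^2 - 6vw + 4w^2 - 24w + 44, LT = u^2.

S(h_1,h_2): lcm = u^2. S = 8u - 8v^2 - 4w^2 - 4w + 40.
  leading term u: no divisor's leading term divides it; move 8u to the remainder.
  leading term v^2: no divisor's leading term divides it; move -8v^2 to the remainder.
  leading term w^2: no divisor's leading term divides it; move -4w^2 to the remainder.
  leading term w: no divisor's leading term divides it; move -4w to the remainder.
  leading term 1: no divisor's leading term divides it; move 40 to the remainder.
  remainder 8u - 8v^2 - 4w^2 - 4w + 40 ≠ 0; add k_3 = 8u - 8v^2 - 4w^2 - 4w + 40 to the basis.

S(h_1,k_3): lcm = u^2. S = uv^2 + 1/2uw^2 + 1/2uw - 6u + 3vw - 6w^2 + 8w + 18.
  leading term uv^2: subtract (1/8v^2)·k_3 from uv^2 + 1/2uw^2 + 1/2uw - 6u + 3vw - 6w^2 + 8w + 18 → 1/2uw^2 + 1/2uw - 6u + v^4 + 1/2v^2w^2 + 1/2v^2w - 5v^2 + 3vw - 6w^2 + 8w + 18
  leading term uw^2: subtract (1/16w^2)·k_3 from 1/2uw^2 + 1/2uw - 6u + v^4 + 1/2v^2w^2 + 1/2v^2w - 5v^2 + 3vw - 6w^2 + 8w + 18 → 1/2uw - 6u + v^4 + v^2w^2 + 1/2v^2w - 5v^2 + 3vw + 1/4w^4 + 1/4w^3 - 17/2w^2 + 8w + 18
  leading term uw: subtract (1/16w)·k_3 from 1/2uw - 6u + v^4 + v^2w^2 + 1/2v^2w - 5v^2 + 3vw + 1/4w^4 + 1/4w^3 - 17/2w^2 + 8w + 18 → -6u + v^4 + v^2w^2 + v^2w - 5v^2 + 3vw + 1/4w^4 + 1/2w^3 - 33/4w^2 + 11/2w + 18
  leading term u: subtract (-3/4)·k_3 from -6u + v^4 + v^2w^2 + v^2w - 5v^2 + 3vw + 1/4w^4 + 1/2w^3 - 33/4w^2 + 11/2w + 18 → v^4 + v^2w^2 + v^2w - 11v^2 + 3vw + 1/4w^4 + 1/2w^3 - 45/4w^2 + 5/2w + 48
  leading term v^4: no divisor's leading term divides it; move v^4 to the remainder.
  leading term v^2w^2: no divisor's leading term divides it; move v^2w^2 to the remainder.
  leading term v^2w: no divisor's leading term divides it; move v^2w to the remainder.
  leading term v^2: no divisor's leading term divides it; move -11v^2 to the remainder.
  leading term vw: no divisor's leading term divides it; move 3vw to the remainder.
  leading term w^4: no divisor's leading term divides it; move 1/4w^4 to the remainder.
  leading term w^3: no divisor's leading term divides it; move 1/2w^3 to the remainder.
  leading term w^2: no divisor's leading term divides it; move -45/4w^2 to the remainder.
  leading term w: no divisor's leading term divides it; move 5/2w to the remainder.
  leading term 1: no divisor's leading term divides it; move 48 to the remainder.
  remainder v^4 + v^2w^2 + v^2w - 11v^2 + 3vw + 1/4w^4 + 1/2w^3 - 45/4w^2 + 5/2w + 48 ≠ 0; add k_4 = v^4 + v^2w^2 + v^2w - 11v^2 + 3vw + 1/4w^4 + 1/2w^3 - 45/4w^2 + 5/2w + 48 to the basis.

The other S-polynomials (S(h_2,k_3), S(h_1,k_4), S(h_2,k_4), S(k_3,k_4)) all reduce to 0 modulo the current basis, so we have a Gröbner basis.
Inter-reduce: drop elements whose leading term is divisible by another's, tail-reduce, and make monic.
Reduced Gröbner basis: {u - v^2 - 1/2w^2 - 1/2w + 5, v^4 + v^2w^2 + v^2w - 11v^2 + 3vw + 1/4w^4 + 1/2w^3 - 45/4w^2 + 5/2w + 48}.

Same reduced basis, so the two generating sets span the same ideal.
The choice of monomial ordering does not affect the verdict — as long as both bases are computed under the same ordering, their equality decides ideal equality.

Yes, the ideals are equal.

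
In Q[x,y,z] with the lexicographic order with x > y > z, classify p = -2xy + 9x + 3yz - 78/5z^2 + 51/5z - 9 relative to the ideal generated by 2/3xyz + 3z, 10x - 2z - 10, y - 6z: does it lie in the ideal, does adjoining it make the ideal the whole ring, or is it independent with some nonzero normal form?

First compute the reduced Gröbner basis of I by Buchberger's algorithm.
f_1 = 2/3xyz + 3z, LT = xyz.
f_2 = 10x - 2z - 10, LT = x.
f_3 = y - 6z, LT = y.

S(f_1,f_2): lcm = xyz. S = 1/5yz^2 + yz + 9/2z.
  leading term yz^2: subtract (1/5z^2)·f_3 from 1/5yz^2 + yz + 9/2z → yz + 6/5z^3 + 9/2z
  leading term yz: subtract (z)·f_3 from yz + 6/5z^3 + 9/2z → 6/5z^3 + 6z^2 + 9/2z
  leading term z^3: no divisor's leading term divides it; move 6/5z^3 to the remainder.
  leading term z^2: no divisor's leading term divides it; move 6z^2 to the remainder.
  leading term z: no divisor's leading term divides it; move 9/2z to the remainder.
  remainder 6/5z^3 + 6z^2 + 9/2z ≠ 0; add h_4 = 6/5z^3 + 6z^2 + 9/2z to the basis.

The other S-polynomials (S(f_1,f_3), S(f_2,f_3), S(f_1,h_4), S(f_2,h_4), S(f_3,h_4)) all reduce to 0 modulo the current basis, so we have a Gröbner basis.
Inter-reduce: drop elements whose leading term is divisible by another's, tail-reduce, and make monic.
Reduced Gröbner basis: {x - 1/5z - 1, y - 6z, z^3 + 5z^2 + 15/4z}.
Label its elements g_1 = x - 1/5z - 1, g_2 = y - 6z, g_3 = z^3 + 5z^2 + 15/4z.

Reduce p = -2xy + 9x + 3yz - 78/5z^2 + 51/5z - 9 modulo G:
  leading term xy: subtract (-2y)·g_1 from -2xy + 9x + 3yz - 78/5z^2 + 51/5z - 9 → 9x + 13/5yz - 2y - 78/5z^2 + 51/5z - 9
  leading term x: subtract (9)·g_1 from 9x + 13/5yz - 2y - 78/5z^2 + 51/5z - 9 → 13/5yz - 2y - 78/5z^2 + 12z
  leading term yz: subtract (13/5z)·g_2 from 13/5yz - 2y - 78/5z^2 + 12z → -2y + 12z
  leading term y: subtract (-2)·g_2 from -2y + 12z → 0
  normal form = 0.
Since the normal form is 0, p ∈ I.

-2xy + 9x + 3yz - 78/5z^2 + 51/5z - 9 lies in I (it reduces to 0).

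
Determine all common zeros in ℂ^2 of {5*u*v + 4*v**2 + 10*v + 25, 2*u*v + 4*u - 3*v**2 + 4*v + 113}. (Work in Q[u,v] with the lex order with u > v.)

Compute a lex Gröbner basis by Buchberger's algorithm.
f_1 = 5*u*v + 4*v**2 + 10*v + 25, LT = u*v.
f_2 = 2*u*v + 4*u - 3*v**2 + 4*v + 113, LT = u*v.

S(f_1,f_2): lcm = u*v. S = -2*u + 23/10*v**2 - 103/2.
  leading term u: no divisor's leading term divides it; move -2*u to the remainder.
  leading term v**2: no divisor's leading term divides it; move 23/10*v**2 to the remainder.
  leading term 1: no divisor's leading term divides it; move -103/2 to the remainder.
  remainder -2*u + 23/10*v**2 - 103/2 ≠ 0; add h_3 = -2*u + 23/10*v**2 - 103/2 to the basis.

S(f_1,h_3): lcm = u*v. S = 23/20*v**3 + 4/5*v**2 - 95/4*v + 5.
  leading term v**3: no divisor's leading term divides it; move 23/20*v**3 to the remainder.
  leading term v**2: no divisor's leading term divides it; move 4/5*v**2 to the remainder.
  leading term v: no divisor's leading term divides it; move -95/4*v to the remainder.
  leading term 1: no divisor's leading term divides it; move 5 to the remainder.
  remainder 23/20*v**3 + 4/5*v**2 - 95/4*v + 5 ≠ 0; add h_4 = 23/20*v**3 + 4/5*v**2 - 95/4*v + 5 to the basis.

The other S-polynomials (S(f_2,h_3), S(f_1,h_4), S(f_2,h_4), S(h_3,h_4)) all reduce to 0 modulo the current basis, so we have a Gröbner basis.
Inter-reduce: drop elements whose leading term is divisible by another's, tail-reduce, and make monic.
Reduced Gröbner basis: {u - 23/20*v**2 + 103/4, v**3 + 16/23*v**2 - 475/23*v + 100/23}.

From the last basis element, v**3 + 16/23*v**2 - 475/23*v + 100/23 = 0, so v takes values in {-5, 99/46 - sqrt(7961)/46, sqrt(7961)/46 + 99/46}. Each choice, substituted upward through the basis, yields the corresponding point(s) of the solution set.
  v = -5: the earlier basis element becomes u - 3 = 0, giving u = 3 — point (3, -5).
  v = 99/46 - sqrt(7961)/46: the earlier basis element becomes u + 99*sqrt(7961)/920 + 14809/920 = 0, giving u = -14809/920 - 99*sqrt(7961)/920 — point (-14809/920 - 99*sqrt(7961)/920, 99/46 - sqrt(7961)/46).
  v = sqrt(7961)/46 + 99/46: the earlier basis element becomes u - 99*sqrt(7961)/920 + 14809/920 = 0, giving u = -14809/920 + 99*sqrt(7961)/920 — point (-14809/920 + 99*sqrt(7961)/920, sqrt(7961)/46 + 99/46).
Substituting each solution back into the original system confirms all equations vanish.
A lex Gröbner basis triangularizes the system, enabling back-substitution.

{(3, -5), (-14809/920 - 99*sqrt(7961)/920, 99/46 - sqrt(7961)/46), (-14809/920 + 99*sqrt(7961)/920, sqrt(7961)/46 + 99/46)}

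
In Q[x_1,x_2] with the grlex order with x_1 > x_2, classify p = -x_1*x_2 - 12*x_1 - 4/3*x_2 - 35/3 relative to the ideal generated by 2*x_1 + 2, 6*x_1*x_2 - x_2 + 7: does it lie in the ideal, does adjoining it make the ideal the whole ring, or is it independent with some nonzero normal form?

-x_1*x_2 - 12*x_1 - 4/3*x_2 - 35/3 lies in I (it reduces to 0).

First compute the reduced Gröbner basis of I by Buchberger's algorithm.
f_1 = 2*x_1 + 2, LT = x_1.
f_2 = 6*x_1*x_2 - x_2 + 7, LT = x_1*x_2.

S(f_1,f_2): lcm = x_1*x_2. S = 7/6*x_2 - 7/6.
  reduce S modulo (f_1, f_2):
  remainder 7/6*x_2 - 7/6 ≠ 0; add h_3 = 7/6*x_2 - 7/6 to the basis.

The other S-polynomials (S(f_1,h_3), S(f_2,h_3)) all reduce to 0 modulo the current basis, so we have a Gröbner basis.
Inter-reduce: drop elements whose leading term is divisible by another's, tail-reduce, and make monic.
Reduced Gröbner basis: {x_1 + 1, x_2 - 1}.
Label its elements g_1 = x_1 + 1, g_2 = x_2 - 1.

Reduce p = -x_1*x_2 - 12*x_1 - 4/3*x_2 - 35/3 modulo G:
  leading term x_1*x_2: subtract (-x_2)·g_1 from -x_1*x_2 - 12*x_1 - 4/3*x_2 - 35/3 → -12*x_1 - 1/3*x_2 - 35/3
  leading term x_1: subtract (-12)·g_1 from -12*x_1 - 1/3*x_2 - 35/3 → -1/3*x_2 + 1/3
  leading term x_2: subtract (-1/3)·g_2 from -1/3*x_2 + 1/3 → 0
  normal form = 0.
Since the normal form is 0, p ∈ I.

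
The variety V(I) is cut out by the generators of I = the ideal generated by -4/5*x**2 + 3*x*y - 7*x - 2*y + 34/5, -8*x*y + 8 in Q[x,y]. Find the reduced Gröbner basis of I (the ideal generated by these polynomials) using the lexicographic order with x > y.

f_1 = -4/5*x**2 + 3*x*y - 7*x - 2*y + 34/5, LT = x**2.
f_2 = -8*x*y + 8, LT = x*y.

S(f_1,f_2): lcm = x**2*y. S = -15/4*x*y**2 + 35/4*x*y + x + 5/2*y**2 - 17/2*y.
  leading term x*y**2: subtract (15/32*y)·f_2 from -15/4*x*y**2 + 35/4*x*y + x + 5/2*y**2 - 17/2*y → 35/4*x*y + x + 5/2*y**2 - 49/4*y
  leading term x*y: subtract (-35/32)·f_2 from 35/4*x*y + x + 5/2*y**2 - 49/4*y → x + 5/2*y**2 - 49/4*y + 35/4
  leading term x: no divisor's leading term divides it; move x to the remainder.
  leading term y**2: no divisor's leading term divides it; move 5/2*y**2 to the remainder.
  leading term y: no divisor's leading term divides it; move -49/4*y to the remainder.
  leading term 1: no divisor's leading term divides it; move 35/4 to the remainder.
  remainder x + 5/2*y**2 - 49/4*y + 35/4 ≠ 0; add g_3 = x + 5/2*y**2 - 49/4*y + 35/4 to the basis.

S(f_2,g_3): lcm = x*y. S = -5/2*y**3 + 49/4*y**2 - 35/4*y - 1.
  leading term y**3: no divisor's leading term divides it; move -5/2*y**3 to the remainder.
  leading term y**2: no divisor's leading term divides it; move 49/4*y**2 to the remainder.
  leading term y: no divisor's leading term divides it; move -35/4*y to the remainder.
  leading term 1: no divisor's leading term divides it; move -1 to the remainder.
  remainder -5/2*y**3 + 49/4*y**2 - 35/4*y - 1 ≠ 0; add g_4 = -5/2*y**3 + 49/4*y**2 - 35/4*y - 1 to the basis.

The other S-polynomials (S(f_1,g_3), S(f_1,g_4), S(f_2,g_4), S(g_3,g_4)) all reduce to 0 modulo the current basis, so we have a Gröbner basis.
Inter-reduce: drop elements whose leading term is divisible by another's, tail-reduce, and make monic.

G = {x + 5/2*y**2 - 49/4*y + 35/4, y**3 - 49/10*y**2 + 7/2*y + 2/5}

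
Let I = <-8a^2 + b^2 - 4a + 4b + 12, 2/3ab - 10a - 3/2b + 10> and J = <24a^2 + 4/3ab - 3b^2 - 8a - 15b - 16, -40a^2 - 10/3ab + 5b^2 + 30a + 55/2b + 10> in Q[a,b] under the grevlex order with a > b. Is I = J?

For a fixed monomial order, each ideal has a unique reduced Gröbner basis; comparing bases decides equality.
Buchberger on the first generating set:
f_1 = -8a^2 + b^2 - 4a + 4b + 12, LT = a^2.
f_2 = 2/3ab - 10a - 3/2b + 10, LT = ab.

S(f_1,f_2): lcm = a^2b. S = -1/8b^3 + 15a^2 + 11/4ab - 1/2b^2 - 15a - 3/2b.
  leading term b^3: no divisor's leading term divides it; move -1/8b^3 to the remainder.
  leading term a^2: subtract (-15/8)·f_1 from 15a^2 + 11/4ab - 1/2b^2 - 15a - 3/2b → 11/4ab + 11/8b^2 - 45/2a + 6b + 45/2
  leading term ab: subtract (33/8)·f_2 from 11/4ab + 11/8b^2 - 45/2a + 6b + 45/2 → 11/8b^2 + 75/4a + 195/16b - 75/4
  leading term b^2: no divisor's leading term divides it; move 11/8b^2 to the remainder.
  leading term a: no divisor's leading term divides it; move 75/4a to the remainder.
  leading term b: no divisor's leading term divides it; move 195/16b to the remainder.
  leading term 1: no divisor's leading term divides it; move -75/4 to the remainder.
  remainder -1/8b^3 + 11/8b^2 + 75/4a + 195/16b - 75/4 ≠ 0; add g_3 = -1/8b^3 + 11/8b^2 + 75/4a + 195/16b - 75/4 to the basis.

S(f_1,g_3): leading monomials are coprime, so the S-polynomial reduces to 0 (Buchberger's first criterion).
S(f_2,g_3): lcm = ab^3. S = -4ab^2 - 9/4b^3 + 150a^2 + 195/2ab + 15b^2 - 150a.
  leading term ab^2: subtract (-6b)·f_2 from -4ab^2 - 9/4b^3 + 150a^2 + 195/2ab + 15b^2 - 150a → -9/4b^3 + 150a^2 + 75/2ab + 6b^2 - 150a + 60b
  leading term b^3: subtract (18)·g_3 from -9/4b^3 + 150a^2 + 75/2ab + 6b^2 - 150a + 60b → 150a^2 + 75/2ab - 75/4b^2 - 975/2a - 1275/8b + 675/2
  leading term a^2: subtract (-75/4)·f_1 from 150a^2 + 75/2ab - 75/4b^2 - 975/2a - 1275/8b + 675/2 → 75/2ab - 1125/2a - 675/8b + 1125/2
  leading term ab: subtract (225/4)·f_2 from 75/2ab - 1125/2a - 675/8b + 1125/2 → 0
  remainder 0.

Every S-polynomial of the final basis reduces to 0, so we have a Gröbner basis.
Inter-reduce: drop elements whose leading term is divisible by another's, tail-reduce, and make monic.
Reduced Gröbner basis: {b^3 - 11b^2 - 150a - 195/2b + 150, a^2 - 1/8b^2 + 1/2a - 1/2b - 3/2, ab - 15a - 9/4b + 15}.

Buchberger on the second generating set:
h_1 = 24a^2 + 4/3ab - 3b^2 - 8a - 15b - 16, LT = a^2.
h_2 = -40a^2 - 10/3ab + 5b^2 + 30a + 55/2b + 10, LT = a^2.

S(h_1,h_2): lcm = a^2. S = -1/36ab + 5/12a + 1/16b - 5/12.
  leading term ab: no divisor's leading term divides it; move -1/36ab to the remainder.
  leading term a: no divisor's leading term divides it; move 5/12a to the remainder.
  leading term b: no divisor's leading term divides it; move 1/16b to the remainder.
  leading term 1: no divisor's leading term divides it; move -5/12 to the remainder.
  remainder -1/36ab + 5/12a + 1/16b - 5/12 ≠ 0; add k_3 = -1/36ab + 5/12a + 1/16b - 5/12 to the basis.

S(h_1,k_3): lcm = a^2b. S = 1/18ab^2 - 1/8b^3 + 15a^2 + 23/12ab - 5/8b^2 - 15a - 2/3b.
  leading term ab^2: subtract (-2b)·k_3 from 1/18ab^2 - 1/8b^3 + 15a^2 + 23/12ab - 5/8b^2 - 15a - 2/3b → -1/8b^3 + 15a^2 + 11/4ab - 1/2b^2 - 15a - 3/2b
  leading term b^3: no divisor's leading term divides it; move -1/8b^3 to the remainder.
  leading term a^2: subtract (5/8)·h_1 from 15a^2 + 11/4ab - 1/2b^2 - 15a - 3/2b → 23/12ab + 11/8b^2 - 10a + 63/8b + 10
  leading term ab: subtract (-69)·k_3 from 23/12ab + 11/8b^2 - 10a + 63/8b + 10 → 11/8b^2 + 75/4a + 195/16b - 75/4
  leading term b^2: no divisor's leading term divides it; move 11/8b^2 to the remainder.
  leading term a: no divisor's leading term divides it; move 75/4a to the remainder.
  leading term b: no divisor's leading term divides it; move 195/16b to the remainder.
  leading term 1: no divisor's leading term divides it; move -75/4 to the remainder.
  remainder -1/8b^3 + 11/8b^2 + 75/4a + 195/16b - 75/4 ≠ 0; add k_4 = -1/8b^3 + 11/8b^2 + 75/4a + 195/16b - 75/4 to the basis.

S(h_2,k_3): lcm = a^2b. S = 1/12ab^2 - 1/8b^3 + 15a^2 + 3/2ab - 11/16b^2 - 15a - 1/4b.
  leading term ab^2: subtract (-3b)·k_3 from 1/12ab^2 - 1/8b^3 + 15a^2 + 3/2ab - 11/16b^2 - 15a - 1/4b → -1/8b^3 + 15a^2 + 11/4ab - 1/2b^2 - 15a - 3/2b
  leading term b^3: subtract (1)·k_4 from -1/8b^3 + 15a^2 + 11/4ab - 1/2b^2 - 15a - 3/2b → 15a^2 + 11/4ab - 15/8b^2 - 135/4a - 219/16b + 75/4
  leading term a^2: subtract (5/8)·h_1 from 15a^2 + 11/4ab - 15/8b^2 - 135/4a - 219/16b + 75/4 → 23/12ab - 115/4a - 69/16b + 115/4
  leading term ab: subtract (-69)·k_3 from 23/12ab - 115/4a - 69/16b + 115/4 → 0
  remainder 0.

S(h_1,k_4): leading monomials are coprime, so the S-polynomial reduces to 0 (Buchberger's first criterion).
S(h_2,k_4): leading monomials are coprime, so the S-polynomial reduces to 0 (Buchberger's first criterion).
S(k_3,k_4): lcm = ab^3. S = -4ab^2 - 9/4b^3 + 150a^2 + 195/2ab + 15b^2 - 150a.
  leading term ab^2: subtract (144b)·k_3 from -4ab^2 - 9/4b^3 + 150a^2 + 195/2ab + 15b^2 - 150a → -9/4b^3 + 150a^2 + 75/2ab + 6b^2 - 150a + 60b
  leading term b^3: subtract (18)·k_4 from -9/4b^3 + 150a^2 + 75/2ab + 6b^2 - 150a + 60b → 150a^2 + 75/2ab - 75/4b^2 - 975/2a - 1275/8b + 675/2
  leading term a^2: subtract (25/4)·h_1 from 150a^2 + 75/2ab - 75/4b^2 - 975/2a - 1275/8b + 675/2 → 175/6ab - 875/2a - 525/8b + 875/2
  leading term ab: subtract (-1050)·k_3 from 175/6ab - 875/2a - 525/8b + 875/2 → 0
  remainder 0.

Every S-polynomial of the final basis reduces to 0, so we have a Gröbner basis.
Inter-reduce: drop elements whose leading term is divisible by another's, tail-reduce, and make monic.
Reduced Gröbner basis: {b^3 - 11b^2 - 150a - 195/2b + 150, a^2 - 1/8b^2 + 1/2a - 1/2b - 3/2, ab - 15a - 9/4b + 15}.

Same reduced basis, so the two generating sets span the same ideal.

Yes, the ideals are equal.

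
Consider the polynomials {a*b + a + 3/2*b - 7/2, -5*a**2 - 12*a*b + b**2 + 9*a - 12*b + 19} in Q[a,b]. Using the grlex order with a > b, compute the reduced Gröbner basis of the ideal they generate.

f_1 = a*b + a + 3/2*b - 7/2, LT = a*b.
f_2 = -5*a**2 - 12*a*b + b**2 + 9*a - 12*b + 19, LT = a**2.

S(f_1,f_2): lcm = a**2*b. S = -12/5*a*b**2 + 1/5*b**3 + a**2 + 33/10*a*b - 12/5*b**2 - 7/2*a + 19/5*b.
  leading term a*b**2: subtract (-12/5*b)·f_1 from -12/5*a*b**2 + 1/5*b**3 + a**2 + 33/10*a*b - 12/5*b**2 - 7/2*a + 19/5*b → 1/5*b**3 + a**2 + 57/10*a*b + 6/5*b**2 - 7/2*a - 23/5*b
  leading term b**3: no divisor's leading term divides it; move 1/5*b**3 to the remainder.
  leading term a**2: subtract (-1/5)·f_2 from a**2 + 57/10*a*b + 6/5*b**2 - 7/2*a - 23/5*b → 33/10*a*b + 7/5*b**2 - 17/10*a - 7*b + 19/5
  leading term a*b: subtract (33/10)·f_1 from 33/10*a*b + 7/5*b**2 - 17/10*a - 7*b + 19/5 → 7/5*b**2 - 5*a - 239/20*b + 307/20
  leading term b**2: no divisor's leading term divides it; move 7/5*b**2 to the remainder.
  leading term a: no divisor's leading term divides it; move -5*a to the remainder.
  leading term b: no divisor's leading term divides it; move -239/20*b to the remainder.
  leading term 1: no divisor's leading term divides it; move 307/20 to the remainder.
  remainder 1/5*b**3 + 7/5*b**2 - 5*a - 239/20*b + 307/20 ≠ 0; add g_3 = 1/5*b**3 + 7/5*b**2 - 5*a - 239/20*b + 307/20 to the basis.

S(f_1,g_3): lcm = a*b**3. S = -6*a*b**2 + 3/2*b**3 + 25*a**2 + 239/4*a*b - 7/2*b**2 - 307/4*a.
  leading term a*b**2: subtract (-6*b)·f_1 from -6*a*b**2 + 3/2*b**3 + 25*a**2 + 239/4*a*b - 7/2*b**2 - 307/4*a → 3/2*b**3 + 25*a**2 + 263/4*a*b + 11/2*b**2 - 307/4*a - 21*b
  leading term b**3: subtract (15/2)·g_3 from 3/2*b**3 + 25*a**2 + 263/4*a*b + 11/2*b**2 - 307/4*a - 21*b → 25*a**2 + 263/4*a*b - 5*b**2 - 157/4*a + 549/8*b - 921/8
  leading term a**2: subtract (-5)·f_2 from 25*a**2 + 263/4*a*b - 5*b**2 - 157/4*a + 549/8*b - 921/8 → 23/4*a*b + 23/4*a + 69/8*b - 161/8
  leading term a*b: subtract (23/4)·f_1 from 23/4*a*b + 23/4*a + 69/8*b - 161/8 → 0
  remainder 0.

S(f_2,g_3): leading monomials are coprime, so the S-polynomial reduces to 0 (Buchberger's first criterion).
Every S-polynomial of the final basis reduces to 0, so we have a Gröbner basis.

G = {b**3 + 7*b**2 - 25*a - 239/4*b + 307/4, a**2 - 1/5*b**2 - 21/5*a - 6/5*b + 23/5, a*b + a + 3/2*b - 7/2}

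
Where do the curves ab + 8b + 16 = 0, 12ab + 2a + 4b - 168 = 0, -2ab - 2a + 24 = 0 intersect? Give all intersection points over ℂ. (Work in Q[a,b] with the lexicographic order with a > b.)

Compute a lex Gröbner basis by Buchberger's algorithm.
f_1 = ab + 8b + 16, LT = ab.
f_2 = 12ab + 2a + 4b - 168, LT = ab.
f_3 = -2ab - 2a + 24, LT = ab.

S(f_1,f_2): lcm = ab. S = -\tfrac{1}{6}a + \tfrac{23}{3}b + 30.
  leading term a: no divisor's leading term divides it; move -\tfrac{1}{6}a to the remainder.
  leading term b: no divisor's leading term divides it; move \tfrac{23}{3}b to the remainder.
  leading term 1: no divisor's leading term divides it; move 30 to the remainder.
  remainder -\tfrac{1}{6}a + \tfrac{23}{3}b + 30 ≠ 0; add h_4 = -\tfrac{1}{6}a + \tfrac{23}{3}b + 30 to the basis.

S(f_1,f_3): lcm = ab. S = -a + 8b + 28.
  leading term a: subtract (6)·h_4 from -a + 8b + 28 → -38b - 152
  leading term b: no divisor's leading term divides it; move -38b to the remainder.
  leading term 1: no divisor's leading term divides it; move -152 to the remainder.
  remainder -38b - 152 ≠ 0; add h_5 = -38b - 152 to the basis.

The other S-polynomials (S(f_2,f_3), S(f_1,h_4), S(f_2,h_4), S(f_3,h_4), S(f_1,h_5), S(f_2,h_5), S(f_3,h_5), S(h_4,h_5)) all reduce to 0 modulo the current basis, so we have a Gröbner basis.
Inter-reduce: drop elements whose leading term is divisible by another's, tail-reduce, and make monic.
Reduced Gröbner basis: {a + 4, b + 4}.

The lex basis is triangular: the last element involves only b. Solving b + 4 = 0 gives b ∈ {-4}; substituting each value into the earlier elements determines the remaining variables.
  b = -4: the earlier basis element becomes a + 4 = 0, giving a = -4 — point (-4, -4).

{(-4, -4)}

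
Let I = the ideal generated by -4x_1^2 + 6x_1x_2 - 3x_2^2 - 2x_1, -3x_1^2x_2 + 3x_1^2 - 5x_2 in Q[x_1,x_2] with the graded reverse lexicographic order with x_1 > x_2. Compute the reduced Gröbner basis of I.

f_1 = -4x_1^2 + 6x_1x_2 - 3x_2^2 - 2x_1, LT = x_1^2.
f_2 = -3x_1^2x_2 + 3x_1^2 - 5x_2, LT = x_1^2x_2.

S(f_1,f_2): lcm = x_1^2x_2. S = -3/2x_1x_2^2 + 3/4x_2^3 + x_1^2 + 1/2x_1x_2 - 5/3x_2.
  leading term x_1x_2^2: no divisor's leading term divides it; move -3/2x_1x_2^2 to the remainder.
  leading term x_2^3: no divisor's leading term divides it; move 3/4x_2^3 to the remainder.
  leading term x_1^2: subtract (-1/4)·f_1 from x_1^2 + 1/2x_1x_2 - 5/3x_2 → 2x_1x_2 - 3/4x_2^2 - 1/2x_1 - 5/3x_2
  leading term x_1x_2: no divisor's leading term divides it; move 2x_1x_2 to the remainder.
  leading term x_2^2: no divisor's leading term divides it; move -3/4x_2^2 to the remainder.
  leading term x_1: no divisor's leading term divides it; move -1/2x_1 to the remainder.
  leading term x_2: no divisor's leading term divides it; move -5/3x_2 to the remainder.
  remainder -3/2x_1x_2^2 + 3/4x_2^3 + 2x_1x_2 - 3/4x_2^2 - 1/2x_1 - 5/3x_2 ≠ 0; add g_3 = -3/2x_1x_2^2 + 3/4x_2^3 + 2x_1x_2 - 3/4x_2^2 - 1/2x_1 - 5/3x_2 to the basis.

S(f_1,g_3): lcm = x_1^2x_2^2. S = -x_1x_2^3 + 3/4x_2^4 + 4/3x_1^2x_2 - 1/3x_1^2 - 10/9x_1x_2.
  leading term x_1x_2^3: subtract (2/3x_2)·g_3 from -x_1x_2^3 + 3/4x_2^4 + 4/3x_1^2x_2 - 1/3x_1^2 - 10/9x_1x_2 → 1/4x_2^4 + 4/3x_1^2x_2 - 4/3x_1x_2^2 + 1/2x_2^3 - 1/3x_1^2 - 7/9x_1x_2 + 10/9x_2^2
  leading term x_2^4: no divisor's leading term divides it; move 1/4x_2^4 to the remainder.
  leading term x_1^2x_2: subtract (-1/3x_2)·f_1 from 4/3x_1^2x_2 - 4/3x_1x_2^2 + 1/2x_2^3 - 1/3x_1^2 - 7/9x_1x_2 + 10/9x_2^2 → 2/3x_1x_2^2 - 1/2x_2^3 - 1/3x_1^2 - 13/9x_1x_2 + 10/9x_2^2
  leading term x_1x_2^2: subtract (-4/9)·g_3 from 2/3x_1x_2^2 - 1/2x_2^3 - 1/3x_1^2 - 13/9x_1x_2 + 10/9x_2^2 → -1/6x_2^3 - 1/3x_1^2 - 5/9x_1x_2 + 7/9x_2^2 - 2/9x_1 - 20/27x_2
  leading term x_2^3: no divisor's leading term divides it; move -1/6x_2^3 to the remainder.
  leading term x_1^2: subtract (1/12)·f_1 from -1/3x_1^2 - 5/9x_1x_2 + 7/9x_2^2 - 2/9x_1 - 20/27x_2 → -19/18x_1x_2 + 37/36x_2^2 - 1/18x_1 - 20/27x_2
  leading term x_1x_2: no divisor's leading term divides it; move -19/18x_1x_2 to the remainder.
  leading term x_2^2: no divisor's leading term divides it; move 37/36x_2^2 to the remainder.
  leading term x_1: no divisor's leading term divides it; move -1/18x_1 to the remainder.
  leading term x_2: no divisor's leading term divides it; move -20/27x_2 to the remainder.
  remainder 1/4x_2^4 - 1/6x_2^3 - 19/18x_1x_2 + 37/36x_2^2 - 1/18x_1 - 20/27x_2 ≠ 0; add g_4 = 1/4x_2^4 - 1/6x_2^3 - 19/18x_1x_2 + 37/36x_2^2 - 1/18x_1 - 20/27x_2 to the basis.

The other S-polynomials (S(f_2,g_3), S(f_1,g_4), S(f_2,g_4), S(g_3,g_4)) all reduce to 0 modulo the current basis, so we have a Gröbner basis.
Inter-reduce: drop elements whose leading term is divisible by another's, tail-reduce, and make monic.

G = {x_2^4 - 2/3x_2^3 - 38/9x_1x_2 + 37/9x_2^2 - 2/9x_1 - 80/27x_2, x_1x_2^2 - 1/2x_2^3 - 4/3x_1x_2 + 1/2x_2^2 + 1/3x_1 + 10/9x_2, x_1^2 - 3/2x_1x_2 + 3/4x_2^2 + 1/2x_1}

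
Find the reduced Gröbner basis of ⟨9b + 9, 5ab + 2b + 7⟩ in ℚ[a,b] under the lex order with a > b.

f_1 = 9b + 9, LT = b.
f_2 = 5ab + 2b + 7, LT = ab.

S(f_1,f_2): lcm = ab. S = a - ⅖b - 7/5.
  leading term a: no divisor's leading term divides it; move a to the remainder.
  leading term b: subtract (-2/45)·f_1 from -⅖b - 7/5 → -1
  leading term 1: no divisor's leading term divides it; move -1 to the remainder.
  remainder a - 1 ≠ 0; add g_3 = a - 1 to the basis.

The other S-polynomials (S(f_1,g_3), S(f_2,g_3)) all reduce to 0 modulo the current basis, so we have a Gröbner basis.
Inter-reduce: drop elements whose leading term is divisible by another's, tail-reduce, and make monic.

G = {a - 1, b + 1}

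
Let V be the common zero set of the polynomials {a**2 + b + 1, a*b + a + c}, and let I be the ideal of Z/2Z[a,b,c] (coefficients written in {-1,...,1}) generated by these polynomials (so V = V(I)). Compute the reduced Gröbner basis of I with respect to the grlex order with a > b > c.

f_1 = a**2 + b + 1, LT = a**2.
f_2 = a*b + a + c, LT = a*b.

S(f_1,f_2): lcm = a**2*b. S = a**2 + a*c + b**2 + b.
  leading term a**2: subtract (1)·f_1 from a**2 + a*c + b**2 + b → a*c + b**2 + 1
  leading term a*c: no divisor's leading term divides it; move a*c to the remainder.
  leading term b**2: no divisor's leading term divides it; move b**2 to the remainder.
  leading term 1: no divisor's leading term divides it; move 1 to the remainder.
  remainder a*c + b**2 + 1 ≠ 0; add g_3 = a*c + b**2 + 1 to the basis.

S(f_1,g_3): lcm = a**2*c. S = a*b**2 + b*c + a + c.
  leading term a*b**2: subtract (b)·f_2 from a*b**2 + b*c + a + c → a*b + a + c
  leading term a*b: subtract (1)·f_2 from a*b + a + c → 0
  remainder 0.

S(f_2,g_3): lcm = a*b*c. S = b**3 + a*c + c**2 + b.
  leading term b**3: no divisor's leading term divides it; move b**3 to the remainder.
  leading term a*c: subtract (1)·g_3 from a*c + c**2 + b → b**2 + c**2 + b + 1
  leading term b**2: no divisor's leading term divides it; move b**2 to the remainder.
  leading term c**2: no divisor's leading term divides it; move c**2 to the remainder.
  leading term b: no divisor's leading term divides it; move b to the remainder.
  leading term 1: no divisor's leading term divides it; move 1 to the remainder.
  remainder b**3 + b**2 + c**2 + b + 1 ≠ 0; add g_4 = b**3 + b**2 + c**2 + b + 1 to the basis.

S(f_1,g_4): leading monomials are coprime, so the S-polynomial reduces to 0 (Buchberger's first criterion).
S(f_2,g_4): lcm = a*b**3. S = a*c**2 + b**2*c + a*b + a.
  leading term a*c**2: subtract (c)·g_3 from a*c**2 + b**2*c + a*b + a → a*b + a + c
  leading term a*b: subtract (1)·f_2 from a*b + a + c → 0
  remainder 0.

S(g_3,g_4): leading monomials are coprime, so the S-polynomial reduces to 0 (Buchberger's first criterion).
Every S-polynomial of the final basis reduces to 0, so we have a Gröbner basis.

G = {b**3 + b**2 + c**2 + b + 1, a**2 + b + 1, a*b + a + c, a*c + b**2 + 1}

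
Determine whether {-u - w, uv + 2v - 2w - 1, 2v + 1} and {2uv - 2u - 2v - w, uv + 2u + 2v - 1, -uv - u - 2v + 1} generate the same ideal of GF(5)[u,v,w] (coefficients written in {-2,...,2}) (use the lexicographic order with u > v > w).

No, the ideals differ.

Two ideals are equal iff their reduced Gröbner bases coincide (the reduced basis is unique for a fixed ordering).
Buchberger on the first generating set:
f_1 = -u - w, LT = u.
f_2 = uv + 2v - 2w - 1, LT = uv.
f_3 = 2v + 1, LT = v.

S(f_1,f_2): lcm = uv. S = vw - 2v + 2w + 1.
  leading term vw: subtract (-2w)·f_3 from vw - 2v + 2w + 1 → -2v - w + 1
  leading term v: subtract (-1)·f_3 from -2v - w + 1 → -w + 2
  leading term w: no divisor's leading term divides it; move -w to the remainder.
  leading term 1: no divisor's leading term divides it; move 2 to the remainder.
  remainder -w + 2 ≠ 0; add g_4 = -w + 2 to the basis.

S(f_1,f_3): leading monomials are coprime, so the S-polynomial reduces to 0 (Buchberger's first criterion).
S(f_2,f_3): lcm = uv. S = 2u + 2v - 2w - 1.
  leading term u: subtract (-2)·f_1 from 2u + 2v - 2w - 1 → 2v + w - 1
  leading term v: subtract (1)·f_3 from 2v + w - 1 → w - 2
  leading term w: subtract (-1)·g_4 from w - 2 → 0
  remainder 0.

S(f_1,g_4): leading monomials are coprime, so the S-polynomial reduces to 0 (Buchberger's first criterion).
S(f_2,g_4): leading monomials are coprime, so the S-polynomial reduces to 0 (Buchberger's first criterion).
S(f_3,g_4): leading monomials are coprime, so the S-polynomial reduces to 0 (Buchberger's first criterion).
Every S-polynomial of the final basis reduces to 0, so we have a Gröbner basis.
Inter-reduce: drop elements whose leading term is divisible by another's, tail-reduce, and make monic.
Reduced Gröbner basis: {u + 2, v - 2, w - 2}.

Buchberger on the second generating set:
h_1 = 2uv - 2u - 2v - w, LT = uv.
h_2 = uv + 2u + 2v - 1, LT = uv.
h_3 = -uv - u - 2v + 1, LT = uv.

S(h_1,h_2): lcm = uv. S = 2u + 2v + 2w + 1.
  leading term u: no divisor's leading term divides it; move 2u to the remainder.
  leading term v: no divisor's leading term divides it; move 2v to the remainder.
  leading term w: no divisor's leading term divides it; move 2w to the remainder.
  leading term 1: no divisor's leading term divides it; move 1 to the remainder.
  remainder 2u + 2v + 2w + 1 ≠ 0; add k_4 = 2u + 2v + 2w + 1 to the basis.

S(h_1,h_3): lcm = uv. S = -2u + 2v + 2w + 1.
  leading term u: subtract (-1)·k_4 from -2u + 2v + 2w + 1 → -v - w + 2
  leading term v: no divisor's leading term divides it; move -v to the remainder.
  leading term w: no divisor's leading term divides it; move -w to the remainder.
  leading term 1: no divisor's leading term divides it; move 2 to the remainder.
  remainder -v - w + 2 ≠ 0; add k_5 = -v - w + 2 to the basis.

S(h_2,h_3): lcm = uv. S = u.
  leading term u: subtract (-2)·k_4 from u → -v - w + 2
  leading term v: subtract (1)·k_5 from -v - w + 2 → 0
  remainder 0.

S(h_1,k_4): lcm = uv. S = -u - v^{2} - vw + v + 2w.
  leading term u: subtract (2)·k_4 from -u - v^{2} - vw + v + 2w → -v^{2} - vw + 2v - 2w - 2
  leading term v^{2}: subtract (v)·k_5 from -v^{2} - vw + 2v - 2w - 2 → -2w - 2
  leading term w: no divisor's leading term divides it; move -2w to the remainder.
  leading term 1: no divisor's leading term divides it; move -2 to the remainder.
  remainder -2w - 2 ≠ 0; add k_6 = -2w - 2 to the basis.

S(h_2,k_4): lcm = uv. S = 2u - v^{2} - vw - v - 1.
  leading term u: subtract (1)·k_4 from 2u - v^{2} - vw - v - 1 → -v^{2} - vw + 2v - 2w - 2
  leading term v^{2}: subtract (v)·k_5 from -v^{2} - vw + 2v - 2w - 2 → -2w - 2
  leading term w: subtract (1)·k_6 from -2w - 2 → 0
  remainder 0.

S(h_3,k_4): lcm = uv. S = u - v^{2} - vw - v - 1.
  leading term u: subtract (-2)·k_4 from u - v^{2} - vw - v - 1 → -v^{2} - vw - 2v - w + 1
  leading term v^{2}: subtract (v)·k_5 from -v^{2} - vw - 2v - w + 1 → v - w + 1
  leading term v: subtract (-1)·k_5 from v - w + 1 → -2w - 2
  leading term w: subtract (1)·k_6 from -2w - 2 → 0
  remainder 0.

S(h_1,k_5): lcm = uv. S = -uw + u - v + 2w.
  leading term uw: subtract (2w)·k_4 from -uw + u - v + 2w → u + vw - v + w^{2}
  leading term u: subtract (-2)·k_4 from u + vw - v + w^{2} → vw - 2v + w^{2} - w + 2
  leading term vw: subtract (-w)·k_5 from vw - 2v + w^{2} - w + 2 → -2v + w + 2
  leading term v: subtract (2)·k_5 from -2v + w + 2 → -2w - 2
  leading term w: subtract (1)·k_6 from -2w - 2 → 0
  remainder 0.

S(h_2,k_5): lcm = uv. S = -uw - u + 2v - 1.
  leading term uw: subtract (2w)·k_4 from -uw - u + 2v - 1 → -u + vw + 2v + w^{2} - 2w - 1
  leading term u: subtract (2)·k_4 from -u + vw + 2v + w^{2} - 2w - 1 → vw - 2v + w^{2} - w + 2
  leading term vw: subtract (-w)·k_5 from vw - 2v + w^{2} - w + 2 → -2v + w + 2
  leading term v: subtract (2)·k_5 from -2v + w + 2 → -2w - 2
  leading term w: subtract (1)·k_6 from -2w - 2 → 0
  remainder 0.

S(h_3,k_5): lcm = uv. S = -uw - 2u + 2v - 1.
  leading term uw: subtract (2w)·k_4 from -uw - 2u + 2v - 1 → -2u + vw + 2v + w^{2} - 2w - 1
  leading term u: subtract (-1)·k_4 from -2u + vw + 2v + w^{2} - 2w - 1 → vw - v + w^{2}
  leading term vw: subtract (-w)·k_5 from vw - v + w^{2} → -v + 2w
  leading term v: subtract (1)·k_5 from -v + 2w → -2w - 2
  leading term w: subtract (1)·k_6 from -2w - 2 → 0
  remainder 0.

S(k_4,k_5): leading monomials are coprime, so the S-polynomial reduces to 0 (Buchberger's first criterion).
S(h_1,k_6): leading monomials are coprime, so the S-polynomial reduces to 0 (Buchberger's first criterion).
S(h_2,k_6): leading monomials are coprime, so the S-polynomial reduces to 0 (Buchberger's first criterion).
S(h_3,k_6): leading monomials are coprime, so the S-polynomial reduces to 0 (Buchberger's first criterion).
S(k_4,k_6): leading monomials are coprime, so the S-polynomial reduces to 0 (Buchberger's first criterion).
S(k_5,k_6): leading monomials are coprime, so the S-polynomial reduces to 0 (Buchberger's first criterion).
Every S-polynomial of the final basis reduces to 0, so we have a Gröbner basis.
Inter-reduce: drop elements whose leading term is divisible by another's, tail-reduce, and make monic.
Reduced Gröbner basis: {u, v + 2, w + 1}.

These differ, so the ideals are not equal.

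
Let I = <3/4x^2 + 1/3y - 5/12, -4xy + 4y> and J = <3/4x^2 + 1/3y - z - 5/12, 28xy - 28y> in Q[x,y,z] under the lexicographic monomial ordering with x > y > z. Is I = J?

Two ideals are equal iff their reduced Gröbner bases coincide (the reduced basis is unique for a fixed ordering).
Buchberger on the first generating set:
f_1 = 3/4x^2 + 1/3y - 5/12, LT = x^2.
f_2 = -4xy + 4y, LT = xy.

S(f_1,f_2): lcm = x^2y. S = xy + 4/9y^2 - 5/9y.
  leading term xy: subtract (-1/4)·f_2 from xy + 4/9y^2 - 5/9y → 4/9y^2 + 4/9y
  leading term y^2: no divisor's leading term divides it; move 4/9y^2 to the remainder.
  leading term y: no divisor's leading term divides it; move 4/9y to the remainder.
  remainder 4/9y^2 + 4/9y ≠ 0; add g_3 = 4/9y^2 + 4/9y to the basis.

The other S-polynomials (S(f_1,g_3), S(f_2,g_3)) all reduce to 0 modulo the current basis, so we have a Gröbner basis.
Inter-reduce: drop elements whose leading term is divisible by another's, tail-reduce, and make monic.
Reduced Gröbner basis: {x^2 + 4/9y - 5/9, xy - y, y^2 + y}.

Buchberger on the second generating set:
h_1 = 3/4x^2 + 1/3y - z - 5/12, LT = x^2.
h_2 = 28xy - 28y, LT = xy.

S(h_1,h_2): lcm = x^2y. S = xy + 4/9y^2 - 4/3yz - 5/9y.
  leading term xy: subtract (1/28)·h_2 from xy + 4/9y^2 - 4/3yz - 5/9y → 4/9y^2 - 4/3yz + 4/9y
  leading term y^2: no divisor's leading term divides it; move 4/9y^2 to the remainder.
  leading term yz: no divisor's leading term divides it; move -4/3yz to the remainder.
  leading term y: no divisor's leading term divides it; move 4/9y to the remainder.
  remainder 4/9y^2 - 4/3yz + 4/9y ≠ 0; add k_3 = 4/9y^2 - 4/3yz + 4/9y to the basis.

The other S-polynomials (S(h_1,k_3), S(h_2,k_3)) all reduce to 0 modulo the current basis, so we have a Gröbner basis.
Inter-reduce: drop elements whose leading term is divisible by another's, tail-reduce, and make monic.
Reduced Gröbner basis: {x^2 + 4/9y - 4/3z - 5/9, xy - y, y^2 - 3yz + y}.

These differ, so the ideals are not equal.

No, the ideals differ.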